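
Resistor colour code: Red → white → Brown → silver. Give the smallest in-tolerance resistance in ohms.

261 Ω

Red → 2 (first significant figure)
White → 9 (second significant figure)
Brown → ×10 multiplier
Silver → ±10% tolerance
29 × 10 = 290 Ω
Smallest = 290 × (1 − 10/100) = 261 Ω.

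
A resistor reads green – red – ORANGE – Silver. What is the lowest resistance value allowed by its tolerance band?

Green → 5 (first significant figure)
Red → 2 (second significant figure)
Orange → ×10^3 multiplier
Silver → ±10% tolerance
52 × 1000 = 52000 Ω
Lowest = 52000 × (1 − 10/100) = 46800 Ω.

46800 Ω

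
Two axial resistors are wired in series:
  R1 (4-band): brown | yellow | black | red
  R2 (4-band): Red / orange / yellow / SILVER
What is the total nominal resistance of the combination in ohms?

R1: brown, yellow → 14; black ×1 → 14 Ω.
R2: red, orange → 23; yellow ×10^4 → 230000 Ω.
Series: 14 + 230000 = 230014 Ω.

230014 Ω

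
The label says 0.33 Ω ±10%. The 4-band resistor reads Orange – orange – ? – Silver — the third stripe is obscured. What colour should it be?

silver

0.33 Ω = 33 × 10^-2.
The third band is the multiplier, 10^-2, which is silver.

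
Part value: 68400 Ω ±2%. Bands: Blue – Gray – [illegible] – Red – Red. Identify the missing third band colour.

yellow

68400 Ω = 684 × 10^2.
The third band gives digit 4 of the significand, and 4 is yellow.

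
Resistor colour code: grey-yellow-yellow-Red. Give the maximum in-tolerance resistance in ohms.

Grey → 8 (first significant figure)
Yellow → 4 (second significant figure)
Yellow → ×10^4 multiplier
Red → ±2% tolerance
84 × 10000 = 840000 Ω
Maximum = 840000 × (1 + 2/100) = 856800 Ω.

856800 Ω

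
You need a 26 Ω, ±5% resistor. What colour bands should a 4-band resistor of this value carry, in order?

26 Ω = 26 × 10^0.
2 → red
6 → blue
Multiplier 10^0 → black.
±5% tolerance → gold.

red, blue, black, gold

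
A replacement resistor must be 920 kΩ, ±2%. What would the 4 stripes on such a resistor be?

white, red, yellow, red

920000 Ω = 92 × 10^4.
9 → white
2 → red
Multiplier 10^4 → yellow.
±2% tolerance → red.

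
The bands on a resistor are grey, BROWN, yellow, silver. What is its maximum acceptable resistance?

891000 Ω

Grey → 8 (first significant figure)
Brown → 1 (second significant figure)
Yellow → ×10^4 multiplier
Silver → ±10% tolerance
81 × 10000 = 810000 Ω
Maximum = 810000 × (1 + 10/100) = 891000 Ω.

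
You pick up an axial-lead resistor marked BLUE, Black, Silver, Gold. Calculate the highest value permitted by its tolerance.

Blue → 6 (first significant figure)
Black → 0 (second significant figure)
Silver → ×0.01 multiplier
Gold → ±5% tolerance
60 × 0.01 = 0.6 Ω
Highest = 0.6 × (1 + 5/100) = 0.63 Ω.

0.63 Ω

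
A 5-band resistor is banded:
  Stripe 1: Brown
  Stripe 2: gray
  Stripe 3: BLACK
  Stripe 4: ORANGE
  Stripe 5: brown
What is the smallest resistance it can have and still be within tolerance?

178200 Ω

Brown → 1 (first significant figure)
Grey → 8 (second significant figure)
Black → 0 (third significant figure)
Orange → ×10^3 multiplier
Brown → ±1% tolerance
180 × 1000 = 180000 Ω
Smallest = 180000 × (1 − 1/100) = 178200 Ω.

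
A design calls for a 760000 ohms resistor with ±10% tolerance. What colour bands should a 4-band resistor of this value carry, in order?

violet, blue, yellow, silver

760000 Ω = 76 × 10^4.
7 → violet
6 → blue
Multiplier 10^4 → yellow.
±10% tolerance → silver.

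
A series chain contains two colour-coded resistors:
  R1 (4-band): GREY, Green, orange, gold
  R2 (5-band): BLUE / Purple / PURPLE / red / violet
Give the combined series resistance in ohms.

152700 Ω

R1: grey, green → 85; orange ×10^3 → 85000 Ω.
R2: blue, violet, violet → 677; red ×10^2 → 67700 Ω.
Series: 85000 + 67700 = 152700 Ω.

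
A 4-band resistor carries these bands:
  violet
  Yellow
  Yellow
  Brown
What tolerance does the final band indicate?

±1%

The last band, brown, is the tolerance band.
Brown corresponds to ±1%.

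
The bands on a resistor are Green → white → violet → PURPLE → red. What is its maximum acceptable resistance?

6089400000 Ω

Green → 5 (first significant figure)
White → 9 (second significant figure)
Violet → 7 (third significant figure)
Violet → ×10^7 multiplier
Red → ±2% tolerance
597 × 10000000 = 5970000000 Ω
Maximum = 5970000000 × (1 + 2/100) = 6089400000 Ω.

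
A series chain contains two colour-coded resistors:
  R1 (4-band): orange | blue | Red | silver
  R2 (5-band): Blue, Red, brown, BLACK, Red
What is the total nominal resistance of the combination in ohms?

4221 Ω

R1: orange, blue → 36; red ×10^2 → 3600 Ω.
R2: blue, red, brown → 621; black ×1 → 621 Ω.
Series: 3600 + 621 = 4221 Ω.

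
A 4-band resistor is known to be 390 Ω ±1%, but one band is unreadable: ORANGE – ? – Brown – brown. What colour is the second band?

white

390 Ω = 39 × 10^1.
The second band gives digit 9 of the significand, and 9 is white.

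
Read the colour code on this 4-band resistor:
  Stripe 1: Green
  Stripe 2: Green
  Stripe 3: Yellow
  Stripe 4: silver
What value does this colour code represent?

Green → 5 (first significant figure)
Green → 5 (second significant figure)
Yellow → ×10^4 multiplier
55 × 10000 = 550000 Ω

550000 Ω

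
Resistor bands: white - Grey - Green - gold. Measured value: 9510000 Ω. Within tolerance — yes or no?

yes

White → 9 (first significant figure)
Grey → 8 (second significant figure)
Green → ×10^5 multiplier
Gold → ±5% tolerance
98 × 100000 = 9800000 Ω
Allowed range: 9310000 Ω to 10290000 Ω.
9510000 Ω lies inside that range.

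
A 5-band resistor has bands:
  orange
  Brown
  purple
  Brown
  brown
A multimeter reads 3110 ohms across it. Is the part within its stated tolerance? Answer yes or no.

Orange → 3 (first significant figure)
Brown → 1 (second significant figure)
Violet → 7 (third significant figure)
Brown → ×10 multiplier
Brown → ±1% tolerance
317 × 10 = 3170 Ω
Allowed range: 3138.3 Ω to 3201.7 Ω.
3110 ohms lies outside that range.

no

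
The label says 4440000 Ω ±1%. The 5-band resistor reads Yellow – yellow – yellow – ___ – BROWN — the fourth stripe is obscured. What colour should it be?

yellow

4440000 Ω = 444 × 10^4.
The fourth band is the multiplier, 10^4, which is yellow.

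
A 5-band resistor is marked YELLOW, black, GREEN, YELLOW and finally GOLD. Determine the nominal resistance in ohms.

4050000 Ω

Yellow → 4 (first significant figure)
Black → 0 (second significant figure)
Green → 5 (third significant figure)
Yellow → ×10^4 multiplier
405 × 10000 = 4050000 Ω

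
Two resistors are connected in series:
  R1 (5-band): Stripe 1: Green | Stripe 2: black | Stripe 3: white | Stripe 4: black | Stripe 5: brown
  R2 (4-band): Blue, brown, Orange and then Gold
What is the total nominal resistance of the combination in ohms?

61509 Ω

R1: green, black, white → 509; black ×1 → 509 Ω.
R2: blue, brown → 61; orange ×10^3 → 61000 Ω.
Series: 509 + 61000 = 61509 Ω.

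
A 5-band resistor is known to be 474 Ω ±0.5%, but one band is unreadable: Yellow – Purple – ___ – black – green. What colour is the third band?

yellow

474 Ω = 474 × 10^0.
The third band gives digit 4 of the significand, and 4 is yellow.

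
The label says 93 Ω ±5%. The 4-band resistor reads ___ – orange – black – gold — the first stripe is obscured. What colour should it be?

93 Ω = 93 × 10^0.
The first band gives digit 9 of the significand, and 9 is white.

white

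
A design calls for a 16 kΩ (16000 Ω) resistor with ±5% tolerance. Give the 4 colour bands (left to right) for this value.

brown, blue, orange, gold

16000 Ω = 16 × 10^3.
1 → brown
6 → blue
Multiplier 10^3 → orange.
±5% tolerance → gold.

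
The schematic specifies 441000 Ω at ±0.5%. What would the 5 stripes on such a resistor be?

441000 Ω = 441 × 10^3.
4 → yellow
4 → yellow
1 → brown
Multiplier 10^3 → orange.
±0.5% tolerance → green.

yellow, yellow, brown, orange, green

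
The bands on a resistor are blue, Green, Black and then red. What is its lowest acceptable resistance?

Blue → 6 (first significant figure)
Green → 5 (second significant figure)
Black → ×1 multiplier
Red → ±2% tolerance
65 × 1 = 65 Ω
Lowest = 65 × (1 − 2/100) = 63.7 Ω.

63.7 Ω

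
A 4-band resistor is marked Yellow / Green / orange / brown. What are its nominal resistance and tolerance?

45000 Ω ±1%

Yellow → 4 (first significant figure)
Green → 5 (second significant figure)
Orange → ×10^3 multiplier
Brown → ±1% tolerance
45 × 1000 = 45000 Ω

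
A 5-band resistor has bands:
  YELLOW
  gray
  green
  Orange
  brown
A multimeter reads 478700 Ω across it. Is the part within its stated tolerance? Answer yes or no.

no

Yellow → 4 (first significant figure)
Grey → 8 (second significant figure)
Green → 5 (third significant figure)
Orange → ×10^3 multiplier
Brown → ±1% tolerance
485 × 1000 = 485000 Ω
Allowed range: 480150 Ω to 489850 Ω.
478700 Ω lies outside that range.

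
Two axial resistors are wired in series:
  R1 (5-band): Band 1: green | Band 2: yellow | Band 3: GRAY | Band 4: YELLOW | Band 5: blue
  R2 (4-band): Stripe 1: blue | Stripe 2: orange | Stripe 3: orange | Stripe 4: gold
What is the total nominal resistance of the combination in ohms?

5543000 Ω

R1: green, yellow, grey → 548; yellow ×10^4 → 5480000 Ω.
R2: blue, orange → 63; orange ×10^3 → 63000 Ω.
Series: 5480000 + 63000 = 5543000 Ω.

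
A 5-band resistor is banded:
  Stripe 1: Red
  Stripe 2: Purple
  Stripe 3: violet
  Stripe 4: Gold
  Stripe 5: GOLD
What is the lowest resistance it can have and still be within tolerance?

26.315 Ω

Red → 2 (first significant figure)
Violet → 7 (second significant figure)
Violet → 7 (third significant figure)
Gold → ×0.1 multiplier
Gold → ±5% tolerance
277 × 0.1 = 27.7 Ω
Lowest = 27.7 × (1 − 5/100) = 26.315 Ω.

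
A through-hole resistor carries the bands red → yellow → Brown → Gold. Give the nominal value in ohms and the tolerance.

Red → 2 (first significant figure)
Yellow → 4 (second significant figure)
Brown → ×10 multiplier
Gold → ±5% tolerance
24 × 10 = 240 Ω

240 Ω ±5%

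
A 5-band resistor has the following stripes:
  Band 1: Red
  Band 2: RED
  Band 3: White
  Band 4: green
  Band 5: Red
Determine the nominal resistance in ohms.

22900000 Ω

Red → 2 (first significant figure)
Red → 2 (second significant figure)
White → 9 (third significant figure)
Green → ×10^5 multiplier
229 × 100000 = 22900000 Ω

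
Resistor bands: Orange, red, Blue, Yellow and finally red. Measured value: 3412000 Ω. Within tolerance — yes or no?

Orange → 3 (first significant figure)
Red → 2 (second significant figure)
Blue → 6 (third significant figure)
Yellow → ×10^4 multiplier
Red → ±2% tolerance
326 × 10000 = 3260000 Ω
Allowed range: 3194800 Ω to 3325200 Ω.
3412000 Ω lies outside that range.

no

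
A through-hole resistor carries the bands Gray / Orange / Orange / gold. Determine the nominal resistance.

83000 Ω

Grey → 8 (first significant figure)
Orange → 3 (second significant figure)
Orange → ×10^3 multiplier
83 × 1000 = 83000 Ω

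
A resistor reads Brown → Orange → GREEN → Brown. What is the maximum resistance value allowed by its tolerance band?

Brown → 1 (first significant figure)
Orange → 3 (second significant figure)
Green → ×10^5 multiplier
Brown → ±1% tolerance
13 × 100000 = 1300000 Ω
Maximum = 1300000 × (1 + 1/100) = 1313000 Ω.

1313000 Ω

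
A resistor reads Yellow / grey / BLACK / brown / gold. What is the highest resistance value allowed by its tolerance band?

5040 Ω

Yellow → 4 (first significant figure)
Grey → 8 (second significant figure)
Black → 0 (third significant figure)
Brown → ×10 multiplier
Gold → ±5% tolerance
480 × 10 = 4800 Ω
Highest = 4800 × (1 + 5/100) = 5040 Ω.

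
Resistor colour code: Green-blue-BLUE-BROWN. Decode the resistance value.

Green → 5 (first significant figure)
Blue → 6 (second significant figure)
Blue → ×10^6 multiplier
56 × 1000000 = 56000000 Ω

56000000 Ω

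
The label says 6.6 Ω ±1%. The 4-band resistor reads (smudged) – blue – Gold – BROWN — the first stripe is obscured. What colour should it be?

blue

6.6 Ω = 66 × 10^-1.
The first band gives digit 6 of the significand, and 6 is blue.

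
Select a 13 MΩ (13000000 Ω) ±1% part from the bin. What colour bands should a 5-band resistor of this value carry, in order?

brown, orange, black, green, brown

13000000 Ω = 130 × 10^5.
1 → brown
3 → orange
0 → black
Multiplier 10^5 → green.
±1% tolerance → brown.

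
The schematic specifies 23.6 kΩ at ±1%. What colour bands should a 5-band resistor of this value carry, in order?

red, orange, blue, red, brown

23600 Ω = 236 × 10^2.
2 → red
3 → orange
6 → blue
Multiplier 10^2 → red.
±1% tolerance → brown.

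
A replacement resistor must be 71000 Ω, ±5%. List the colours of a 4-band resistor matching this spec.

violet, brown, orange, gold

71000 Ω = 71 × 10^3.
7 → violet
1 → brown
Multiplier 10^3 → orange.
±5% tolerance → gold.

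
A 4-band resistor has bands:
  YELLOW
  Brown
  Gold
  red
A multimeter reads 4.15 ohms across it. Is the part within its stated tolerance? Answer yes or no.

yes

Yellow → 4 (first significant figure)
Brown → 1 (second significant figure)
Gold → ×0.1 multiplier
Red → ±2% tolerance
41 × 0.1 = 4.1 Ω
Allowed range: 4.018 Ω to 4.182 Ω.
4.15 ohms lies inside that range.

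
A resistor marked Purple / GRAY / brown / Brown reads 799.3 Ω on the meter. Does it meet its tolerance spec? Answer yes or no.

Violet → 7 (first significant figure)
Grey → 8 (second significant figure)
Brown → ×10 multiplier
Brown → ±1% tolerance
78 × 10 = 780 Ω
Allowed range: 772.2 Ω to 787.8 Ω.
799.3 Ω lies outside that range.

no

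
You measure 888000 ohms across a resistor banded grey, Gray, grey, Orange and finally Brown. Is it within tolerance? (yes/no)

Grey → 8 (first significant figure)
Grey → 8 (second significant figure)
Grey → 8 (third significant figure)
Orange → ×10^3 multiplier
Brown → ±1% tolerance
888 × 1000 = 888000 Ω
Allowed range: 879120 Ω to 896880 Ω.
888000 ohms lies inside that range.

yes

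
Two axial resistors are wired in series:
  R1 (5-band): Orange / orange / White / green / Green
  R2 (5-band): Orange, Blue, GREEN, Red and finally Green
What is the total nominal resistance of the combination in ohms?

33936500 Ω

R1: orange, orange, white → 339; green ×10^5 → 33900000 Ω.
R2: orange, blue, green → 365; red ×10^2 → 36500 Ω.
Series: 33900000 + 36500 = 33936500 Ω.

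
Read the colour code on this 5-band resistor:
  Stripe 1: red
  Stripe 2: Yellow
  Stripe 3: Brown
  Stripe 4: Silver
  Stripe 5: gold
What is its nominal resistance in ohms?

2.41 Ω

Red → 2 (first significant figure)
Yellow → 4 (second significant figure)
Brown → 1 (third significant figure)
Silver → ×0.01 multiplier
241 × 0.01 = 2.41 Ω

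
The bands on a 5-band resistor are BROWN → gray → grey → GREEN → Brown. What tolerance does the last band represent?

The last band, brown, is the tolerance band.
Brown corresponds to ±1%.

±1%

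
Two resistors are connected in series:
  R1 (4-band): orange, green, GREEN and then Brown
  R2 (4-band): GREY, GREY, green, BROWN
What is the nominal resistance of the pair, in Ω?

12300000 Ω

R1: orange, green → 35; green ×10^5 → 3500000 Ω.
R2: grey, grey → 88; green ×10^5 → 8800000 Ω.
Series: 3500000 + 8800000 = 12300000 Ω.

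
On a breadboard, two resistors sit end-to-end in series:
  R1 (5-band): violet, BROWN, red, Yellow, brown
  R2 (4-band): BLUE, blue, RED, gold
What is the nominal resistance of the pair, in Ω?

R1: violet, brown, red → 712; yellow ×10^4 → 7120000 Ω.
R2: blue, blue → 66; red ×10^2 → 6600 Ω.
Series: 7120000 + 6600 = 7126600 Ω.

7126600 Ω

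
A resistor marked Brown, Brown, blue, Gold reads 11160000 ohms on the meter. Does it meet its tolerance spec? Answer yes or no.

Brown → 1 (first significant figure)
Brown → 1 (second significant figure)
Blue → ×10^6 multiplier
Gold → ±5% tolerance
11 × 1000000 = 11000000 Ω
Allowed range: 10450000 Ω to 11550000 Ω.
11160000 ohms lies inside that range.

yes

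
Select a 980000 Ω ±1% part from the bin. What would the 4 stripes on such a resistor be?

white, grey, yellow, brown

980000 Ω = 98 × 10^4.
9 → white
8 → grey
Multiplier 10^4 → yellow.
±1% tolerance → brown.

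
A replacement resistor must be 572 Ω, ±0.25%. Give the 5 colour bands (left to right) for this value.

572 Ω = 572 × 10^0.
5 → green
7 → violet
2 → red
Multiplier 10^0 → black.
±0.25% tolerance → blue.

green, violet, red, black, blue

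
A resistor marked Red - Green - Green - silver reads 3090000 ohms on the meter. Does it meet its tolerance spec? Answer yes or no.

no

Red → 2 (first significant figure)
Green → 5 (second significant figure)
Green → ×10^5 multiplier
Silver → ±10% tolerance
25 × 100000 = 2500000 Ω
Allowed range: 2250000 Ω to 2750000 Ω.
3090000 ohms lies outside that range.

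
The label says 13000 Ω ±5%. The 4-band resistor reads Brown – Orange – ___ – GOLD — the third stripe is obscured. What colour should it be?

orange

13000 Ω = 13 × 10^3.
The third band is the multiplier, 10^3, which is orange.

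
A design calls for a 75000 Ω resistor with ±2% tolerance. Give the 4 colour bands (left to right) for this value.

violet, green, orange, red

75000 Ω = 75 × 10^3.
7 → violet
5 → green
Multiplier 10^3 → orange.
±2% tolerance → red.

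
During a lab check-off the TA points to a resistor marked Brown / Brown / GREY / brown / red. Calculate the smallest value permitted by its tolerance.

Brown → 1 (first significant figure)
Brown → 1 (second significant figure)
Grey → 8 (third significant figure)
Brown → ×10 multiplier
Red → ±2% tolerance
118 × 10 = 1180 Ω
Smallest = 1180 × (1 − 2/100) = 1156.4 Ω.

1156.4 Ω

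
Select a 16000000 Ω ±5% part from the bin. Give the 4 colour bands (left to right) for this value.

16000000 Ω = 16 × 10^6.
1 → brown
6 → blue
Multiplier 10^6 → blue.
±5% tolerance → gold.

brown, blue, blue, gold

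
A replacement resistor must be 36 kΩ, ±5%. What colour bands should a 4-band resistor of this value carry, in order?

orange, blue, orange, gold

36000 Ω = 36 × 10^3.
3 → orange
6 → blue
Multiplier 10^3 → orange.
±5% tolerance → gold.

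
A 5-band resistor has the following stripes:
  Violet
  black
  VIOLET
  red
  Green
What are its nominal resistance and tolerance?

Violet → 7 (first significant figure)
Black → 0 (second significant figure)
Violet → 7 (third significant figure)
Red → ×10^2 multiplier
Green → ±0.5% tolerance
707 × 100 = 70700 Ω

70700 Ω ±0.5%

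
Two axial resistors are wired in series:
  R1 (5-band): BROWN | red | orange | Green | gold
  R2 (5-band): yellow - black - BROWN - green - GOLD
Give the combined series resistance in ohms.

52400000 Ω

R1: brown, red, orange → 123; green ×10^5 → 12300000 Ω.
R2: yellow, black, brown → 401; green ×10^5 → 40100000 Ω.
Series: 12300000 + 40100000 = 52400000 Ω.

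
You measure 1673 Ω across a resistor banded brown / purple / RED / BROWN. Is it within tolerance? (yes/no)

Brown → 1 (first significant figure)
Violet → 7 (second significant figure)
Red → ×10^2 multiplier
Brown → ±1% tolerance
17 × 100 = 1700 Ω
Allowed range: 1683 Ω to 1717 Ω.
1673 Ω lies outside that range.

no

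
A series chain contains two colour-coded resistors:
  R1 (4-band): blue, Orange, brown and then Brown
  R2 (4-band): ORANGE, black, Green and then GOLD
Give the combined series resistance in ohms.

R1: blue, orange → 63; brown ×10 → 630 Ω.
R2: orange, black → 30; green ×10^5 → 3000000 Ω.
Series: 630 + 3000000 = 3000630 Ω.

3000630 Ω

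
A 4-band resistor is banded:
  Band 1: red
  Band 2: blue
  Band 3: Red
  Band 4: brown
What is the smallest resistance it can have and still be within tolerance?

Red → 2 (first significant figure)
Blue → 6 (second significant figure)
Red → ×10^2 multiplier
Brown → ±1% tolerance
26 × 100 = 2600 Ω
Smallest = 2600 × (1 − 1/100) = 2574 Ω.

2574 Ω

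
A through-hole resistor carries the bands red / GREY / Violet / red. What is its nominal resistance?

Red → 2 (first significant figure)
Grey → 8 (second significant figure)
Violet → ×10^7 multiplier
28 × 10000000 = 280000000 Ω

280000000 Ω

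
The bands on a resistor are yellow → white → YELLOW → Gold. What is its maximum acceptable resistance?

514500 Ω

Yellow → 4 (first significant figure)
White → 9 (second significant figure)
Yellow → ×10^4 multiplier
Gold → ±5% tolerance
49 × 10000 = 490000 Ω
Maximum = 490000 × (1 + 5/100) = 514500 Ω.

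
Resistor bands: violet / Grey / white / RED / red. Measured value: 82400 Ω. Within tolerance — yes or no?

Violet → 7 (first significant figure)
Grey → 8 (second significant figure)
White → 9 (third significant figure)
Red → ×10^2 multiplier
Red → ±2% tolerance
789 × 100 = 78900 Ω
Allowed range: 77322 Ω to 80478 Ω.
82400 Ω lies outside that range.

no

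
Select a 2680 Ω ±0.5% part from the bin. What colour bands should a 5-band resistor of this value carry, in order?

2680 Ω = 268 × 10^1.
2 → red
6 → blue
8 → grey
Multiplier 10^1 → brown.
±0.5% tolerance → green.

red, blue, grey, brown, green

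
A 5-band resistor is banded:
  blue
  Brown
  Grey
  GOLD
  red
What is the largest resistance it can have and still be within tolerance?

Blue → 6 (first significant figure)
Brown → 1 (second significant figure)
Grey → 8 (third significant figure)
Gold → ×0.1 multiplier
Red → ±2% tolerance
618 × 0.1 = 61.8 Ω
Largest = 61.8 × (1 + 2/100) = 63.036 Ω.

63.036 Ω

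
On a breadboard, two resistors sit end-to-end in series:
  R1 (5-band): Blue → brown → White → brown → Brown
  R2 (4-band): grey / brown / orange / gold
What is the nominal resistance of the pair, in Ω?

R1: blue, brown, white → 619; brown ×10 → 6190 Ω.
R2: grey, brown → 81; orange ×10^3 → 81000 Ω.
Series: 6190 + 81000 = 87190 Ω.

87190 Ω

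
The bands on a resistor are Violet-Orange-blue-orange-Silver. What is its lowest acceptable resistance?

Violet → 7 (first significant figure)
Orange → 3 (second significant figure)
Blue → 6 (third significant figure)
Orange → ×10^3 multiplier
Silver → ±10% tolerance
736 × 1000 = 736000 Ω
Lowest = 736000 × (1 − 10/100) = 662400 Ω.

662400 Ω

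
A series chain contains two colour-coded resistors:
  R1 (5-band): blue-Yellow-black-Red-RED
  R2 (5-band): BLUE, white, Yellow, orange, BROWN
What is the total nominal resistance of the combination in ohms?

R1: blue, yellow, black → 640; red ×10^2 → 64000 Ω.
R2: blue, white, yellow → 694; orange ×10^3 → 694000 Ω.
Series: 64000 + 694000 = 758000 Ω.

758000 Ω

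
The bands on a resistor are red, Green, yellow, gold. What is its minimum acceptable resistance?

Red → 2 (first significant figure)
Green → 5 (second significant figure)
Yellow → ×10^4 multiplier
Gold → ±5% tolerance
25 × 10000 = 250000 Ω
Minimum = 250000 × (1 − 5/100) = 237500 Ω.

237500 Ω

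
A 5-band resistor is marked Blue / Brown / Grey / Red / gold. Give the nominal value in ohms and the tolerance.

61800 Ω ±5%

Blue → 6 (first significant figure)
Brown → 1 (second significant figure)
Grey → 8 (third significant figure)
Red → ×10^2 multiplier
Gold → ±5% tolerance
618 × 100 = 61800 Ω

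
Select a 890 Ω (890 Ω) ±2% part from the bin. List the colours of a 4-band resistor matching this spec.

grey, white, brown, red

890 Ω = 89 × 10^1.
8 → grey
9 → white
Multiplier 10^1 → brown.
±2% tolerance → red.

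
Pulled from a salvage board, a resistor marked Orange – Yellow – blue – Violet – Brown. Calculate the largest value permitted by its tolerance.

3494600000 Ω

Orange → 3 (first significant figure)
Yellow → 4 (second significant figure)
Blue → 6 (third significant figure)
Violet → ×10^7 multiplier
Brown → ±1% tolerance
346 × 10000000 = 3460000000 Ω
Largest = 3460000000 × (1 + 1/100) = 3494600000 Ω.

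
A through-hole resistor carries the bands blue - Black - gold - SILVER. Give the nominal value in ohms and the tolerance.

Blue → 6 (first significant figure)
Black → 0 (second significant figure)
Gold → ×0.1 multiplier
Silver → ±10% tolerance
60 × 0.1 = 6 Ω

6 Ω ±10%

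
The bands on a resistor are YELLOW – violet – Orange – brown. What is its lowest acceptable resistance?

Yellow → 4 (first significant figure)
Violet → 7 (second significant figure)
Orange → ×10^3 multiplier
Brown → ±1% tolerance
47 × 1000 = 47000 Ω
Lowest = 47000 × (1 − 1/100) = 46530 Ω.

46530 Ω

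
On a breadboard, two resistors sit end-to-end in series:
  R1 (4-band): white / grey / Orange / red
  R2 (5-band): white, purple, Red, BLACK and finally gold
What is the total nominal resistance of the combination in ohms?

R1: white, grey → 98; orange ×10^3 → 98000 Ω.
R2: white, violet, red → 972; black ×1 → 972 Ω.
Series: 98000 + 972 = 98972 Ω.

98972 Ω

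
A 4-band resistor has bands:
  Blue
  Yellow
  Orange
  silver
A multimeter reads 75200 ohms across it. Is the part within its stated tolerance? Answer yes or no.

Blue → 6 (first significant figure)
Yellow → 4 (second significant figure)
Orange → ×10^3 multiplier
Silver → ±10% tolerance
64 × 1000 = 64000 Ω
Allowed range: 57600 Ω to 70400 Ω.
75200 ohms lies outside that range.

no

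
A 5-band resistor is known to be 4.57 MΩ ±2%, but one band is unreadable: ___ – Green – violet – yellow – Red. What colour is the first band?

4570000 Ω = 457 × 10^4.
The first band gives digit 4 of the significand, and 4 is yellow.

yellow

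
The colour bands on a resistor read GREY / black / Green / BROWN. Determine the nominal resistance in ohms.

8000000 Ω

Grey → 8 (first significant figure)
Black → 0 (second significant figure)
Green → ×10^5 multiplier
80 × 100000 = 8000000 Ω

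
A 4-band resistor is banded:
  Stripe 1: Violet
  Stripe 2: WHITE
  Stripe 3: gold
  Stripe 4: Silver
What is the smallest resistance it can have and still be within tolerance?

7.11 Ω

Violet → 7 (first significant figure)
White → 9 (second significant figure)
Gold → ×0.1 multiplier
Silver → ±10% tolerance
79 × 0.1 = 7.9 Ω
Smallest = 7.9 × (1 − 10/100) = 7.11 Ω.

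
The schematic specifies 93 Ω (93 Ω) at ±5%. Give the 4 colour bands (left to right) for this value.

93 Ω = 93 × 10^0.
9 → white
3 → orange
Multiplier 10^0 → black.
±5% tolerance → gold.

white, orange, black, gold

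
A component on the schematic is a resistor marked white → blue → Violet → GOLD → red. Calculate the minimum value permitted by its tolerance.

94.766 Ω

White → 9 (first significant figure)
Blue → 6 (second significant figure)
Violet → 7 (third significant figure)
Gold → ×0.1 multiplier
Red → ±2% tolerance
967 × 0.1 = 96.7 Ω
Minimum = 96.7 × (1 − 2/100) = 94.766 Ω.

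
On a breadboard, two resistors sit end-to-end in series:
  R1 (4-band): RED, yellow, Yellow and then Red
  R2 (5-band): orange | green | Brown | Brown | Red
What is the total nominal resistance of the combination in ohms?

R1: red, yellow → 24; yellow ×10^4 → 240000 Ω.
R2: orange, green, brown → 351; brown ×10 → 3510 Ω.
Series: 240000 + 3510 = 243510 Ω.

243510 Ω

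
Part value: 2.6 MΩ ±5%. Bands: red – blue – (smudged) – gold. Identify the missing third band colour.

2600000 Ω = 26 × 10^5.
The third band is the multiplier, 10^5, which is green.

green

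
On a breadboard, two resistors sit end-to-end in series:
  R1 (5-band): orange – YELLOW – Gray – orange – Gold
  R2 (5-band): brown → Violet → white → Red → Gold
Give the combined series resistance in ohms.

R1: orange, yellow, grey → 348; orange ×10^3 → 348000 Ω.
R2: brown, violet, white → 179; red ×10^2 → 17900 Ω.
Series: 348000 + 17900 = 365900 Ω.

365900 Ω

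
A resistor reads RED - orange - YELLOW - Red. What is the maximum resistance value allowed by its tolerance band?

Red → 2 (first significant figure)
Orange → 3 (second significant figure)
Yellow → ×10^4 multiplier
Red → ±2% tolerance
23 × 10000 = 230000 Ω
Maximum = 230000 × (1 + 2/100) = 234600 Ω.

234600 Ω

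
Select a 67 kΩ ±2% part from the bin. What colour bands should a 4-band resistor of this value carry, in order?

blue, violet, orange, red

67000 Ω = 67 × 10^3.
6 → blue
7 → violet
Multiplier 10^3 → orange.
±2% tolerance → red.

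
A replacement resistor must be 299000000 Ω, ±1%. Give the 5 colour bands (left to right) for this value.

299000000 Ω = 299 × 10^6.
2 → red
9 → white
9 → white
Multiplier 10^6 → blue.
±1% tolerance → brown.

red, white, white, blue, brown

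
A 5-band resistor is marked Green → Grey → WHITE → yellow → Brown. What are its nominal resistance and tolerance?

Green → 5 (first significant figure)
Grey → 8 (second significant figure)
White → 9 (third significant figure)
Yellow → ×10^4 multiplier
Brown → ±1% tolerance
589 × 10000 = 5890000 Ω

5890000 Ω ±1%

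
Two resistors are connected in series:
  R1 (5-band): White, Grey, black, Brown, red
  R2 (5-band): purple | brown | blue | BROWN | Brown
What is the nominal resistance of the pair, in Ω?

16960 Ω

R1: white, grey, black → 980; brown ×10 → 9800 Ω.
R2: violet, brown, blue → 716; brown ×10 → 7160 Ω.
Series: 9800 + 7160 = 16960 Ω.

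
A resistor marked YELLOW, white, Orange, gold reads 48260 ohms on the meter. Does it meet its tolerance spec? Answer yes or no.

Yellow → 4 (first significant figure)
White → 9 (second significant figure)
Orange → ×10^3 multiplier
Gold → ±5% tolerance
49 × 1000 = 49000 Ω
Allowed range: 46550 Ω to 51450 Ω.
48260 ohms lies inside that range.

yes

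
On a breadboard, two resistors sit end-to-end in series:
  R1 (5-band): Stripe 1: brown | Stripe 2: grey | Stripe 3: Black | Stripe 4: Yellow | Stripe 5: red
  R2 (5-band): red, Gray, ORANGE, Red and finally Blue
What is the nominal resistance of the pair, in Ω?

R1: brown, grey, black → 180; yellow ×10^4 → 1800000 Ω.
R2: red, grey, orange → 283; red ×10^2 → 28300 Ω.
Series: 1800000 + 28300 = 1828300 Ω.

1828300 Ω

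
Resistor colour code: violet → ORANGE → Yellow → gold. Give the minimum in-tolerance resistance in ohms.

693500 Ω

Violet → 7 (first significant figure)
Orange → 3 (second significant figure)
Yellow → ×10^4 multiplier
Gold → ±5% tolerance
73 × 10000 = 730000 Ω
Minimum = 730000 × (1 − 5/100) = 693500 Ω.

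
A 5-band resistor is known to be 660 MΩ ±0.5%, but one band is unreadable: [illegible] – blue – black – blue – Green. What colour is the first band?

blue

660000000 Ω = 660 × 10^6.
The first band gives digit 6 of the significand, and 6 is blue.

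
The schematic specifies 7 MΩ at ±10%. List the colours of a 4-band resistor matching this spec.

violet, black, green, silver

7000000 Ω = 70 × 10^5.
7 → violet
0 → black
Multiplier 10^5 → green.
±10% tolerance → silver.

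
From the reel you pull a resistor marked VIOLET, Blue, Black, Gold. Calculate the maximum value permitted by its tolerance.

79.8 Ω

Violet → 7 (first significant figure)
Blue → 6 (second significant figure)
Black → ×1 multiplier
Gold → ±5% tolerance
76 × 1 = 76 Ω
Maximum = 76 × (1 + 5/100) = 79.8 Ω.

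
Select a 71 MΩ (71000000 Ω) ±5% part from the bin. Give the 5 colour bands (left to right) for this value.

71000000 Ω = 710 × 10^5.
7 → violet
1 → brown
0 → black
Multiplier 10^5 → green.
±5% tolerance → gold.

violet, brown, black, green, gold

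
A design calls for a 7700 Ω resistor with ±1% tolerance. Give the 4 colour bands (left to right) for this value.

7700 Ω = 77 × 10^2.
7 → violet
7 → violet
Multiplier 10^2 → red.
±1% tolerance → brown.

violet, violet, red, brown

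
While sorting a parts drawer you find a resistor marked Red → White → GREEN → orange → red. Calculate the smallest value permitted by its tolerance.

289100 Ω

Red → 2 (first significant figure)
White → 9 (second significant figure)
Green → 5 (third significant figure)
Orange → ×10^3 multiplier
Red → ±2% tolerance
295 × 1000 = 295000 Ω
Smallest = 295000 × (1 − 2/100) = 289100 Ω.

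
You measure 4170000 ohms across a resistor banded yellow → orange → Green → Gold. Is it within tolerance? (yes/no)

Yellow → 4 (first significant figure)
Orange → 3 (second significant figure)
Green → ×10^5 multiplier
Gold → ±5% tolerance
43 × 100000 = 4300000 Ω
Allowed range: 4085000 Ω to 4515000 Ω.
4170000 ohms lies inside that range.

yes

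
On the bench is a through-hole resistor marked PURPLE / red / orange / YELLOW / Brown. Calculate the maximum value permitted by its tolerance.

Violet → 7 (first significant figure)
Red → 2 (second significant figure)
Orange → 3 (third significant figure)
Yellow → ×10^4 multiplier
Brown → ±1% tolerance
723 × 10000 = 7230000 Ω
Maximum = 7230000 × (1 + 1/100) = 7302300 Ω.

7302300 Ω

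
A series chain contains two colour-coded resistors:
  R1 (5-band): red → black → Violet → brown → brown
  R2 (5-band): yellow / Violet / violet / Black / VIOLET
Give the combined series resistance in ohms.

R1: red, black, violet → 207; brown ×10 → 2070 Ω.
R2: yellow, violet, violet → 477; black ×1 → 477 Ω.
Series: 2070 + 477 = 2547 Ω.

2547 Ω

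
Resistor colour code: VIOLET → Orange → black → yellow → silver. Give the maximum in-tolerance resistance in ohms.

8030000 Ω

Violet → 7 (first significant figure)
Orange → 3 (second significant figure)
Black → 0 (third significant figure)
Yellow → ×10^4 multiplier
Silver → ±10% tolerance
730 × 10000 = 7300000 Ω
Maximum = 7300000 × (1 + 10/100) = 8030000 Ω.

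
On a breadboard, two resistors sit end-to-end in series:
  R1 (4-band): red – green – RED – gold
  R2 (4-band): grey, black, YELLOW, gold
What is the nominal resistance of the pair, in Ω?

R1: red, green → 25; red ×10^2 → 2500 Ω.
R2: grey, black → 80; yellow ×10^4 → 800000 Ω.
Series: 2500 + 800000 = 802500 Ω.

802500 Ω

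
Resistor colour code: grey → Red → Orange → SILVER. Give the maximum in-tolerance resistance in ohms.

90200 Ω

Grey → 8 (first significant figure)
Red → 2 (second significant figure)
Orange → ×10^3 multiplier
Silver → ±10% tolerance
82 × 1000 = 82000 Ω
Maximum = 82000 × (1 + 10/100) = 90200 Ω.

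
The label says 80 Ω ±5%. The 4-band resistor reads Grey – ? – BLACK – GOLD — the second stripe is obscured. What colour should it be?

black

80 Ω = 80 × 10^0.
The second band gives digit 0 of the significand, and 0 is black.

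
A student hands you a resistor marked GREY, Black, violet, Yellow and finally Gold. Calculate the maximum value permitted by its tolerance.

8473500 Ω

Grey → 8 (first significant figure)
Black → 0 (second significant figure)
Violet → 7 (third significant figure)
Yellow → ×10^4 multiplier
Gold → ±5% tolerance
807 × 10000 = 8070000 Ω
Maximum = 8070000 × (1 + 5/100) = 8473500 Ω.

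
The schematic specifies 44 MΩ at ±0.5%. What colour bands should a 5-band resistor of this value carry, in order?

44000000 Ω = 440 × 10^5.
4 → yellow
4 → yellow
0 → black
Multiplier 10^5 → green.
±0.5% tolerance → green.

yellow, yellow, black, green, green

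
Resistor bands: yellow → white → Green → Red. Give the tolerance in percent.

±2%

The last band, red, is the tolerance band.
Red corresponds to ±2%.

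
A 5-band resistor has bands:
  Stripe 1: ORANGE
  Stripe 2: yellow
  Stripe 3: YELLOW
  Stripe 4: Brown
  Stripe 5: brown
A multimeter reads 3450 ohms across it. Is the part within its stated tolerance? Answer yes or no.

yes

Orange → 3 (first significant figure)
Yellow → 4 (second significant figure)
Yellow → 4 (third significant figure)
Brown → ×10 multiplier
Brown → ±1% tolerance
344 × 10 = 3440 Ω
Allowed range: 3405.6 Ω to 3474.4 Ω.
3450 ohms lies inside that range.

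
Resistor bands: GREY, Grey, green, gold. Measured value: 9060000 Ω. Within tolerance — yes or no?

Grey → 8 (first significant figure)
Grey → 8 (second significant figure)
Green → ×10^5 multiplier
Gold → ±5% tolerance
88 × 100000 = 8800000 Ω
Allowed range: 8360000 Ω to 9240000 Ω.
9060000 Ω lies inside that range.

yes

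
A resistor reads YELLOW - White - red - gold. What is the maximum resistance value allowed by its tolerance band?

Yellow → 4 (first significant figure)
White → 9 (second significant figure)
Red → ×10^2 multiplier
Gold → ±5% tolerance
49 × 100 = 4900 Ω
Maximum = 4900 × (1 + 5/100) = 5145 Ω.

5145 Ω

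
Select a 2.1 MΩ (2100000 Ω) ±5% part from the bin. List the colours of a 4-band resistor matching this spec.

2100000 Ω = 21 × 10^5.
2 → red
1 → brown
Multiplier 10^5 → green.
±5% tolerance → gold.

red, brown, green, gold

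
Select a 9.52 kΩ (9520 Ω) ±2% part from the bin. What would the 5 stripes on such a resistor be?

9520 Ω = 952 × 10^1.
9 → white
5 → green
2 → red
Multiplier 10^1 → brown.
±2% tolerance → red.

white, green, red, brown, red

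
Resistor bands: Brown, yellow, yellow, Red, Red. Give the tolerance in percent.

±2%

The last band, red, is the tolerance band.
Red corresponds to ±2%.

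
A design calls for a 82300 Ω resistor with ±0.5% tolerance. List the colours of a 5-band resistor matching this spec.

grey, red, orange, red, green

82300 Ω = 823 × 10^2.
8 → grey
2 → red
3 → orange
Multiplier 10^2 → red.
±0.5% tolerance → green.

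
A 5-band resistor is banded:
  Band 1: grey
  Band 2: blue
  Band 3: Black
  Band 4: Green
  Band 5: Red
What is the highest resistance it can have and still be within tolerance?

87720000 Ω

Grey → 8 (first significant figure)
Blue → 6 (second significant figure)
Black → 0 (third significant figure)
Green → ×10^5 multiplier
Red → ±2% tolerance
860 × 100000 = 86000000 Ω
Highest = 86000000 × (1 + 2/100) = 87720000 Ω.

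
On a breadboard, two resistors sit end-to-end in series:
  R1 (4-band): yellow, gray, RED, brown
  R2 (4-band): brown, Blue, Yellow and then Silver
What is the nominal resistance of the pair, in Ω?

R1: yellow, grey → 48; red ×10^2 → 4800 Ω.
R2: brown, blue → 16; yellow ×10^4 → 160000 Ω.
Series: 4800 + 160000 = 164800 Ω.

164800 Ω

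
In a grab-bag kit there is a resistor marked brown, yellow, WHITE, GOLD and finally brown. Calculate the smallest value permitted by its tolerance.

14.751 Ω

Brown → 1 (first significant figure)
Yellow → 4 (second significant figure)
White → 9 (third significant figure)
Gold → ×0.1 multiplier
Brown → ±1% tolerance
149 × 0.1 = 14.9 Ω
Smallest = 14.9 × (1 − 1/100) = 14.751 Ω.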